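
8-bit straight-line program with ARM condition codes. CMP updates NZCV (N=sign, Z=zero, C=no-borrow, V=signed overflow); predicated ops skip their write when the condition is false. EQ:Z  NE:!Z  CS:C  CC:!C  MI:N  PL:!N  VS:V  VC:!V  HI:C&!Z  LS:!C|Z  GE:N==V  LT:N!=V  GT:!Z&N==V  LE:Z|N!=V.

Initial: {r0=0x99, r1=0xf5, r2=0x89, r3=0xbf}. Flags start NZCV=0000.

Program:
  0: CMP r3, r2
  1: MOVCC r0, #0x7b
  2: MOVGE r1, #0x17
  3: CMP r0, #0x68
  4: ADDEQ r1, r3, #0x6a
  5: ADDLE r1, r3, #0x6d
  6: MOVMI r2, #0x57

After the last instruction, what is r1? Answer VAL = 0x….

VAL = 0x2c

[0] flags=0010 → (cmp)
[1] flags=0010 CC?F → skip
[2] flags=0010 GE?T → r1=0x17
[3] flags=0011 → (cmp)
[4] flags=0011 EQ?F → skip
[5] flags=0011 LE?T → r1=0x2c
[6] flags=0011 MI?F → skip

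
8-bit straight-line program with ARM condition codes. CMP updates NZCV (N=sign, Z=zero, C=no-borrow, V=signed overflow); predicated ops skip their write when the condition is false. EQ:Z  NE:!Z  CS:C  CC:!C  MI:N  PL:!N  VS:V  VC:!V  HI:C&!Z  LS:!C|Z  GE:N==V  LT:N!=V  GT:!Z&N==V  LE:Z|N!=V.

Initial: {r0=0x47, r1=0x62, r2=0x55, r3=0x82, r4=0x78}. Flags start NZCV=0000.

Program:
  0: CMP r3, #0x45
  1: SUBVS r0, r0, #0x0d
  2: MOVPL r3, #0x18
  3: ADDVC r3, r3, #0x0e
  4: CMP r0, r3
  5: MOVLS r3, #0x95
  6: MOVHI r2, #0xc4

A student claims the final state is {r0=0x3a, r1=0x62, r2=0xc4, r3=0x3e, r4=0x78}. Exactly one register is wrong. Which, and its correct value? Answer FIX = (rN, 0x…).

FIX = (r3, 0x18)

[0] flags=0011 → (cmp)
[1] flags=0011 VS?T → r0=0x3a
[2] flags=0011 PL?T → r3=0x18
[3] flags=0011 VC?F → skip
[4] flags=0010 → (cmp)
[5] flags=0010 LS?F → skip
[6] flags=0010 HI?T → r2=0xc4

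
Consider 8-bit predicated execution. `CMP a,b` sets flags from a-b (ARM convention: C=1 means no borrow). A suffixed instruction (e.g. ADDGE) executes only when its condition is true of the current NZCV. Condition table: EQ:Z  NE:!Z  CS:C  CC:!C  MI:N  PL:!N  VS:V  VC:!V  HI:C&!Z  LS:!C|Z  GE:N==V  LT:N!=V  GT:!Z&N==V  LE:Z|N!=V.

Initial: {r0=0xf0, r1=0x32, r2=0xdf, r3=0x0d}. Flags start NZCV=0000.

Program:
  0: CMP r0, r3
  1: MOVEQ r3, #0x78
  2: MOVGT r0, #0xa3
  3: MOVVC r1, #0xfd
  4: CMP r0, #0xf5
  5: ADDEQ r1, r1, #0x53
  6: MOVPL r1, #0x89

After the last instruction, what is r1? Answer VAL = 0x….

0: ✓ CMP  NZCV=1010
1: · MOVEQ
2: · MOVGT
3: ✓ MOVVC  r1←0xfd
4: ✓ CMP  NZCV=1000
5: · ADDEQ
6: · MOVPL

VAL = 0xfd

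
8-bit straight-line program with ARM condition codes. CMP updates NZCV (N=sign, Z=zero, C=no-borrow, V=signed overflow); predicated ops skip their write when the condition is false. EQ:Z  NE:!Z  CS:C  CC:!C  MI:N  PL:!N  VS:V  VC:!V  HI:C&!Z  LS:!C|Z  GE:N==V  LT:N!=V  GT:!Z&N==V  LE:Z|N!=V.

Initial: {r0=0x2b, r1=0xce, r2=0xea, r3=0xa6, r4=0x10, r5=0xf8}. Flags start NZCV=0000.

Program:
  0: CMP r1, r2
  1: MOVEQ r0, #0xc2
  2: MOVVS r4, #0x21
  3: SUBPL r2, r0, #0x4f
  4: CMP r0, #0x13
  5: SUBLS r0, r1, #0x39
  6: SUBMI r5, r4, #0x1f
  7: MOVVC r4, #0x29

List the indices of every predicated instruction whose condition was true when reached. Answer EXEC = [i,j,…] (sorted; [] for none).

[0] flags=1000 → (cmp)
[1] flags=1000 EQ?F → skip
[2] flags=1000 VS?F → skip
[3] flags=1000 PL?F → skip
[4] flags=0010 → (cmp)
[5] flags=0010 LS?F → skip
[6] flags=0010 MI?F → skip
[7] flags=0010 VC?T → r4=0x29

EXEC = [7]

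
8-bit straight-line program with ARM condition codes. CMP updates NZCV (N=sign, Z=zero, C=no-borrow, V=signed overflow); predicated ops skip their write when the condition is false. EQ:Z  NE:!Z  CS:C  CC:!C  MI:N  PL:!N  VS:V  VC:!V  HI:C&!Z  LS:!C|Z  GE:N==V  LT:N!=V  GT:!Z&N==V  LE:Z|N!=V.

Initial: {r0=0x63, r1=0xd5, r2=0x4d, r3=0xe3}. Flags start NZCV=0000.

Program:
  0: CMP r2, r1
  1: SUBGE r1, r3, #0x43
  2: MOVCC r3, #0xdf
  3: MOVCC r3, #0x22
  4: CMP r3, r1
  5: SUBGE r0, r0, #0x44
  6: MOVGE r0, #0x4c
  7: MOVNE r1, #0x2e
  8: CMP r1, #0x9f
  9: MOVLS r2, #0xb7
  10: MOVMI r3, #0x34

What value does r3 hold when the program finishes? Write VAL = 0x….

0: ✓ CMP  NZCV=0000
1: ✓ SUBGE  r1←0xa0
2: ✓ MOVCC  r3←0xdf
3: ✓ MOVCC  r3←0x22
4: ✓ CMP  NZCV=1001
5: ✓ SUBGE  r0←0x1f
6: ✓ MOVGE  r0←0x4c
7: ✓ MOVNE  r1←0x2e
8: ✓ CMP  NZCV=1001
9: ✓ MOVLS  r2←0xb7
10: ✓ MOVMI  r3←0x34

VAL = 0x34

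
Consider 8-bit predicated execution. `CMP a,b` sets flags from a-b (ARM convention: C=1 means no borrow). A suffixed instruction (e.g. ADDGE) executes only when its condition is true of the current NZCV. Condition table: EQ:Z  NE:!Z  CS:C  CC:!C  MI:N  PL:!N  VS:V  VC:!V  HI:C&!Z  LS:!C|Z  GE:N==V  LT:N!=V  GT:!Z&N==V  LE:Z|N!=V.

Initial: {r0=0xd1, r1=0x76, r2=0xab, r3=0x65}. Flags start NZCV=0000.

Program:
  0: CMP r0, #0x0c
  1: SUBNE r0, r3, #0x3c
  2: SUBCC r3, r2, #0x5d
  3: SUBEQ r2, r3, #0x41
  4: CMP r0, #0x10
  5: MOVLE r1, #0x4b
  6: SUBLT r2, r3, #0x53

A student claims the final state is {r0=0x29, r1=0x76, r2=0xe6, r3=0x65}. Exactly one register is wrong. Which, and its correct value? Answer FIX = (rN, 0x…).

FIX = (r2, 0xab)

[0] flags=1010 → (cmp)
[1] flags=1010 NE?T → r0=0x29
[2] flags=1010 CC?F → skip
[3] flags=1010 EQ?F → skip
[4] flags=0010 → (cmp)
[5] flags=0010 LE?F → skip
[6] flags=0010 LT?F → skip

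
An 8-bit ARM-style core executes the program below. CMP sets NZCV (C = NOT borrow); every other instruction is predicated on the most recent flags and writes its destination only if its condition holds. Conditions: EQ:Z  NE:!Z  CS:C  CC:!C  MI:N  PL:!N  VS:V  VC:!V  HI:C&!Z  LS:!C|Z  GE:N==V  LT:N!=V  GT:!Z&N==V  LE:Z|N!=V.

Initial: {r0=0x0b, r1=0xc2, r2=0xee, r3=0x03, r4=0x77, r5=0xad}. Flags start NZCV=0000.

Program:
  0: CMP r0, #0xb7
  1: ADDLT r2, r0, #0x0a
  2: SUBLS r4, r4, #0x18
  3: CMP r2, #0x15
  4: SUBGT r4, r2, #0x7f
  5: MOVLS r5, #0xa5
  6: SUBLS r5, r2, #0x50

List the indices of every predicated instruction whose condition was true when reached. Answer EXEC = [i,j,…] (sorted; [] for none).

[0] flags=0000 → (cmp)
[1] flags=0000 LT?F → skip
[2] flags=0000 LS?T → r4=0x5f
[3] flags=1010 → (cmp)
[4] flags=1010 GT?F → skip
[5] flags=1010 LS?F → skip
[6] flags=1010 LS?F → skip

EXEC = [2]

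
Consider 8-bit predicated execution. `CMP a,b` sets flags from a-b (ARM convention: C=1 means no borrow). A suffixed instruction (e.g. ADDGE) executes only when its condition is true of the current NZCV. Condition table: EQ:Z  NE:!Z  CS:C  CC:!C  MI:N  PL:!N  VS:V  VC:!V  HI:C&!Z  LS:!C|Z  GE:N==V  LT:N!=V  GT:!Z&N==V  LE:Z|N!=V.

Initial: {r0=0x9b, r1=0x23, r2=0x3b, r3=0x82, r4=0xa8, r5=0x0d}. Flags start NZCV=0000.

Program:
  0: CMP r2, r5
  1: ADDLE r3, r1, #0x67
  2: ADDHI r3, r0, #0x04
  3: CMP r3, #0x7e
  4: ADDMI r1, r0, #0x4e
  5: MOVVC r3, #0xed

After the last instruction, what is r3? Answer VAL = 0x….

0: ✓ CMP  NZCV=0010
1: · ADDLE
2: ✓ ADDHI  r3←0x9f
3: ✓ CMP  NZCV=0011
4: · ADDMI
5: · MOVVC

VAL = 0x9f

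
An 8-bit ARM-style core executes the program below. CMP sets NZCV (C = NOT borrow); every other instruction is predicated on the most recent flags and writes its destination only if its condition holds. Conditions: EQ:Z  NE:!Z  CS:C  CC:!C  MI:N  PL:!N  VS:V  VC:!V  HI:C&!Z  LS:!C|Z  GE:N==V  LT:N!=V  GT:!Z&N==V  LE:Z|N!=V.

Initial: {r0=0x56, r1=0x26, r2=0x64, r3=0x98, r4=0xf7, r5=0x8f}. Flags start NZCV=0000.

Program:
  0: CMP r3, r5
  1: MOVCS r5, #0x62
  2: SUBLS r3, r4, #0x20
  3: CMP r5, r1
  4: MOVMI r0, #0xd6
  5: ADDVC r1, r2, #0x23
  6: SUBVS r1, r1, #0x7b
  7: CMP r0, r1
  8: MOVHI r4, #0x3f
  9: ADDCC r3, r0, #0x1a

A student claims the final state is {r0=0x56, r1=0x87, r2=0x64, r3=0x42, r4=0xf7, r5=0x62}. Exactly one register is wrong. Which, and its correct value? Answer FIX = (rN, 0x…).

FIX = (r3, 0x70)

0: ✓ CMP  NZCV=0010
1: ✓ MOVCS  r5←0x62
2: · SUBLS
3: ✓ CMP  NZCV=0010
4: · MOVMI
5: ✓ ADDVC  r1←0x87
6: · SUBVS
7: ✓ CMP  NZCV=1001
8: · MOVHI
9: ✓ ADDCC  r3←0x70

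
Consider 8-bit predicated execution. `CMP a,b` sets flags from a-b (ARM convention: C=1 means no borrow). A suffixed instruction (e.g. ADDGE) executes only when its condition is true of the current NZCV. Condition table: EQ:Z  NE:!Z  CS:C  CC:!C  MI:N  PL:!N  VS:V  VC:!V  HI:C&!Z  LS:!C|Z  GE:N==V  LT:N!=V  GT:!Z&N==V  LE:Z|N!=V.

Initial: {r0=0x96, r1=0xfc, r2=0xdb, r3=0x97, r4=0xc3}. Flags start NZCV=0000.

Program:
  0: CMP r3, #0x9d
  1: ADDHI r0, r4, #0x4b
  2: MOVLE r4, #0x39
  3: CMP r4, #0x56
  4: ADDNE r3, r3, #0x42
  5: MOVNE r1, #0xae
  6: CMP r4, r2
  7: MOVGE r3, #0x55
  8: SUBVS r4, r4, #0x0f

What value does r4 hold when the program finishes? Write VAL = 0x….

[0] flags=1000 → (cmp)
[1] flags=1000 HI?F → skip
[2] flags=1000 LE?T → r4=0x39
[3] flags=1000 → (cmp)
[4] flags=1000 NE?T → r3=0xd9
[5] flags=1000 NE?T → r1=0xae
[6] flags=0000 → (cmp)
[7] flags=0000 GE?T → r3=0x55
[8] flags=0000 VS?F → skip

VAL = 0x39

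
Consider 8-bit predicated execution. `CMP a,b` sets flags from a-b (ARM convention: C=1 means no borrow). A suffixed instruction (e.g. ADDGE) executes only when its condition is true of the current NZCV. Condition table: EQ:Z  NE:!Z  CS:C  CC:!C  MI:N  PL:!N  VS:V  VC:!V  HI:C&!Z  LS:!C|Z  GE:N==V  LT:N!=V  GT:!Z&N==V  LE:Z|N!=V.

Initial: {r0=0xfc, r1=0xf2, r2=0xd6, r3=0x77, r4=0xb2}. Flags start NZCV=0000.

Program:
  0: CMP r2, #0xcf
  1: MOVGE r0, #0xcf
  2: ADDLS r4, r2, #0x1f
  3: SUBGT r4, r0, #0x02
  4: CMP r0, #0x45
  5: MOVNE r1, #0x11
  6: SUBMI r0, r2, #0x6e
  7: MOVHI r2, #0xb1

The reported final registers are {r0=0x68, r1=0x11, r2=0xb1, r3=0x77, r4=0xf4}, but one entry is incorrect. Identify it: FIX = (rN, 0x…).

[0] flags=0010 → (cmp)
[1] flags=0010 GE?T → r0=0xcf
[2] flags=0010 LS?F → skip
[3] flags=0010 GT?T → r4=0xcd
[4] flags=1010 → (cmp)
[5] flags=1010 NE?T → r1=0x11
[6] flags=1010 MI?T → r0=0x68
[7] flags=1010 HI?T → r2=0xb1

FIX = (r4, 0xcd)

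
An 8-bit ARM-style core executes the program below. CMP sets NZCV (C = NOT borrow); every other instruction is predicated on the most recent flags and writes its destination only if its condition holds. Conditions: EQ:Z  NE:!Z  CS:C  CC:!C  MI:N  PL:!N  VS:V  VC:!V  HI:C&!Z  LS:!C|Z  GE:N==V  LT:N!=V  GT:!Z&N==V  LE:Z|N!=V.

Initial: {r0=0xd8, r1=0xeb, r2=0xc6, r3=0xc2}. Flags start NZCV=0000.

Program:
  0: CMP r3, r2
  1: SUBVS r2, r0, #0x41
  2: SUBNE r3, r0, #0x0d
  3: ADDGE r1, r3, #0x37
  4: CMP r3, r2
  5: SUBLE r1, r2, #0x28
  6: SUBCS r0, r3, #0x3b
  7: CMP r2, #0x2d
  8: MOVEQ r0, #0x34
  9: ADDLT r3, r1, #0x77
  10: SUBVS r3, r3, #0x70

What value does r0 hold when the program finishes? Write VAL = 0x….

VAL = 0x90

0: ✓ CMP  NZCV=1000
1: · SUBVS
2: ✓ SUBNE  r3←0xcb
3: · ADDGE
4: ✓ CMP  NZCV=0010
5: · SUBLE
6: ✓ SUBCS  r0←0x90
7: ✓ CMP  NZCV=1010
8: · MOVEQ
9: ✓ ADDLT  r3←0x62
10: · SUBVS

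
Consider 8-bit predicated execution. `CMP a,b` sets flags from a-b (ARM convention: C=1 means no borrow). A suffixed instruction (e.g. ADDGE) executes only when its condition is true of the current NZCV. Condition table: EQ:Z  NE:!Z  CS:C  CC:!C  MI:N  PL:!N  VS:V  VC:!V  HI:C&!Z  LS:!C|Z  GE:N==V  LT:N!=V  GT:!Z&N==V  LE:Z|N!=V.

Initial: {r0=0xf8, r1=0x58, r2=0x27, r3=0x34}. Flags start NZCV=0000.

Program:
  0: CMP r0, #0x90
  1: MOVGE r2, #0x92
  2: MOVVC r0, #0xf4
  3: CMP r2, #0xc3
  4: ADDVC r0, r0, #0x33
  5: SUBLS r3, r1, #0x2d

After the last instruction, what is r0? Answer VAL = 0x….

VAL = 0x27

[0] flags=0010 → (cmp)
[1] flags=0010 GE?T → r2=0x92
[2] flags=0010 VC?T → r0=0xf4
[3] flags=1000 → (cmp)
[4] flags=1000 VC?T → r0=0x27
[5] flags=1000 LS?T → r3=0x2b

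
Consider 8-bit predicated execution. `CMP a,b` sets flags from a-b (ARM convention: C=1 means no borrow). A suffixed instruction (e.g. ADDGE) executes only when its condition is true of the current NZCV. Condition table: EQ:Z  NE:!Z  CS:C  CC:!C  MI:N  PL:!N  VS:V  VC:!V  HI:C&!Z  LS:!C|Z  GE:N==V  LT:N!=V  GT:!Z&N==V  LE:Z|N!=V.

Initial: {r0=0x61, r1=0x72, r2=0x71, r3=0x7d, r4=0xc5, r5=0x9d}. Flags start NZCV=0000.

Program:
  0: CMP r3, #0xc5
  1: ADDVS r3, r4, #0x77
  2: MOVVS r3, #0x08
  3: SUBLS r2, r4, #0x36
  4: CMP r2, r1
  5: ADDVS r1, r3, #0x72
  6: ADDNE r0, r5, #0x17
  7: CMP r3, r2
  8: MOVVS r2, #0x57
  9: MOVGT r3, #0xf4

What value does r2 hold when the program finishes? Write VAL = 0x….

0: ✓ CMP  NZCV=1001
1: ✓ ADDVS  r3←0x3c
2: ✓ MOVVS  r3←0x08
3: ✓ SUBLS  r2←0x8f
4: ✓ CMP  NZCV=0011
5: ✓ ADDVS  r1←0x7a
6: ✓ ADDNE  r0←0xb4
7: ✓ CMP  NZCV=0000
8: · MOVVS
9: ✓ MOVGT  r3←0xf4

VAL = 0x8f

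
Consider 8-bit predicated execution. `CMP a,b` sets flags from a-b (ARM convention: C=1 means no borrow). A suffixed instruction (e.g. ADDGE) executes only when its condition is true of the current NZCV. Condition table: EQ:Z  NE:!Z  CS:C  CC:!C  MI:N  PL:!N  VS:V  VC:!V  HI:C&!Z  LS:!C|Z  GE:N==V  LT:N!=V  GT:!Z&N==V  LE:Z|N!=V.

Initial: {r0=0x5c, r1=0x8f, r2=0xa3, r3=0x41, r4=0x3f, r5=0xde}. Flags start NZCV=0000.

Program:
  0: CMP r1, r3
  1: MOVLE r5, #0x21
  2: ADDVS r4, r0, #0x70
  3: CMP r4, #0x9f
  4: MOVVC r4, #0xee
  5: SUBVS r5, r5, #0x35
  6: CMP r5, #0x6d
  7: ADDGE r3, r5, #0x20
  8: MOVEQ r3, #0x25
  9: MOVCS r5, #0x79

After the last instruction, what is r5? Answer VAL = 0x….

VAL = 0x21

0: ✓ CMP  NZCV=0011
1: ✓ MOVLE  r5←0x21
2: ✓ ADDVS  r4←0xcc
3: ✓ CMP  NZCV=0010
4: ✓ MOVVC  r4←0xee
5: · SUBVS
6: ✓ CMP  NZCV=1000
7: · ADDGE
8: · MOVEQ
9: · MOVCS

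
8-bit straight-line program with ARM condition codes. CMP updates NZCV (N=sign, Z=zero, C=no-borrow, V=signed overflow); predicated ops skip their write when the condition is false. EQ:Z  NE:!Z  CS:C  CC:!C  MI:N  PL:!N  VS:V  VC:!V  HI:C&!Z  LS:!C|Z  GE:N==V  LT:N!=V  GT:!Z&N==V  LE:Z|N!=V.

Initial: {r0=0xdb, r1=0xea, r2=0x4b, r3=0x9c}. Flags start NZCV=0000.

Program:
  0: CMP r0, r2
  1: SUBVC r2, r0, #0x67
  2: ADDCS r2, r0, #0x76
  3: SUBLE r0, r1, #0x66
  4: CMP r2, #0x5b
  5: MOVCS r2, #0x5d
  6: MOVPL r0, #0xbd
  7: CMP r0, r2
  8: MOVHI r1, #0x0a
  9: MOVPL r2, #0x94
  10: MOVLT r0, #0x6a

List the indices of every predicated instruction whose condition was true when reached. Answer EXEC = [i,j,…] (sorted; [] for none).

0: ✓ CMP  NZCV=1010
1: ✓ SUBVC  r2←0x74
2: ✓ ADDCS  r2←0x51
3: ✓ SUBLE  r0←0x84
4: ✓ CMP  NZCV=1000
5: · MOVCS
6: · MOVPL
7: ✓ CMP  NZCV=0011
8: ✓ MOVHI  r1←0x0a
9: ✓ MOVPL  r2←0x94
10: ✓ MOVLT  r0←0x6a

EXEC = [1,2,3,8,9,10]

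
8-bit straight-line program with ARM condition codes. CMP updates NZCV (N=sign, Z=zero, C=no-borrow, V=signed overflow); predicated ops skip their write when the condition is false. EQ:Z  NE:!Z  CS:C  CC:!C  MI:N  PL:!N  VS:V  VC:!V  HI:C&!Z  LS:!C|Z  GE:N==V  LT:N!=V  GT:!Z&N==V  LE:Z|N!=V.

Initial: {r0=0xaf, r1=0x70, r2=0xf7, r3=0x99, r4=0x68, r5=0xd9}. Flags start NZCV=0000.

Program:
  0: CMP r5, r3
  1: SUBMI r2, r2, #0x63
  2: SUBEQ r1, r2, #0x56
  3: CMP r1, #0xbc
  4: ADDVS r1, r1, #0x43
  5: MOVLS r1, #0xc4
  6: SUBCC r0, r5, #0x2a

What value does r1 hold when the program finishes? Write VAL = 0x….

[0] flags=0010 → (cmp)
[1] flags=0010 MI?F → skip
[2] flags=0010 EQ?F → skip
[3] flags=1001 → (cmp)
[4] flags=1001 VS?T → r1=0xb3
[5] flags=1001 LS?T → r1=0xc4
[6] flags=1001 CC?T → r0=0xaf

VAL = 0xc4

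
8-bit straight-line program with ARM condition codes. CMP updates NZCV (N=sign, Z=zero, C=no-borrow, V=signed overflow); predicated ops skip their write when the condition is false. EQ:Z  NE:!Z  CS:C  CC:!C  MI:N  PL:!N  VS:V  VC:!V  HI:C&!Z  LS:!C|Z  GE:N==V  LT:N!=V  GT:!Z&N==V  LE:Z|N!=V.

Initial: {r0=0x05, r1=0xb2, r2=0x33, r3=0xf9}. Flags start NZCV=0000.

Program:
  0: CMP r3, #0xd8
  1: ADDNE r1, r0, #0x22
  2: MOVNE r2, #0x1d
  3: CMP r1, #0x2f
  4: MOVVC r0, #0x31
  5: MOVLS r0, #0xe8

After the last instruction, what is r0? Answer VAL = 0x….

VAL = 0xe8

0: ✓ CMP  NZCV=0010
1: ✓ ADDNE  r1←0x27
2: ✓ MOVNE  r2←0x1d
3: ✓ CMP  NZCV=1000
4: ✓ MOVVC  r0←0x31
5: ✓ MOVLS  r0←0xe8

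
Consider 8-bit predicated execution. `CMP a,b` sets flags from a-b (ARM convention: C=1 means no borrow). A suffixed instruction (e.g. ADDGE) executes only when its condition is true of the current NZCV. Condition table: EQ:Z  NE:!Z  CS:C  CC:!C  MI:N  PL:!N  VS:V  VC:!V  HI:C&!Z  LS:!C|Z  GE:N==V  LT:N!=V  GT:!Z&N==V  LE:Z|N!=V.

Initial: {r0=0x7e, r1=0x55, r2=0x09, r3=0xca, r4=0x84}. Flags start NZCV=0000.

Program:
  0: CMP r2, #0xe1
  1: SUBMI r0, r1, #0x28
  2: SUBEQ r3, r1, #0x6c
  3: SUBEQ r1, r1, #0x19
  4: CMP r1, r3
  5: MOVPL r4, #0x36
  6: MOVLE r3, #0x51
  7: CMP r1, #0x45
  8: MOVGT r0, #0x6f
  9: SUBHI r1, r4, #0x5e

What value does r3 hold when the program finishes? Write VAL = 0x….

0: ✓ CMP  NZCV=0000
1: · SUBMI
2: · SUBEQ
3: · SUBEQ
4: ✓ CMP  NZCV=1001
5: · MOVPL
6: · MOVLE
7: ✓ CMP  NZCV=0010
8: ✓ MOVGT  r0←0x6f
9: ✓ SUBHI  r1←0x26

VAL = 0xca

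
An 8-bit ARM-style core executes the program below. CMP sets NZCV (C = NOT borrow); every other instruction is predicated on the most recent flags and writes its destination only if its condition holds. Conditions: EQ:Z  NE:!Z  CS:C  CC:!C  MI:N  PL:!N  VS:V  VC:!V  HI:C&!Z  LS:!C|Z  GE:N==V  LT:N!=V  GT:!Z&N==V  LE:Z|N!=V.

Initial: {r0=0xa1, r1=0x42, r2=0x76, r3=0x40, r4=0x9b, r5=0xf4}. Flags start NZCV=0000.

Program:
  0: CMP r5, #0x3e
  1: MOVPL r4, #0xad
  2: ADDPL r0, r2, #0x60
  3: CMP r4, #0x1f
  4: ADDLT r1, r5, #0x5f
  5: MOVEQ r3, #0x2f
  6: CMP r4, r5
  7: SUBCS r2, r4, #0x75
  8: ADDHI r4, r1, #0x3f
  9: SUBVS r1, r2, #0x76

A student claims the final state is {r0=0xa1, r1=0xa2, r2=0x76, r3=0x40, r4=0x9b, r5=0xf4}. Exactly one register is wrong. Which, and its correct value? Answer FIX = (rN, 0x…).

FIX = (r1, 0x53)

[0] flags=1010 → (cmp)
[1] flags=1010 PL?F → skip
[2] flags=1010 PL?F → skip
[3] flags=0011 → (cmp)
[4] flags=0011 LT?T → r1=0x53
[5] flags=0011 EQ?F → skip
[6] flags=1000 → (cmp)
[7] flags=1000 CS?F → skip
[8] flags=1000 HI?F → skip
[9] flags=1000 VS?F → skip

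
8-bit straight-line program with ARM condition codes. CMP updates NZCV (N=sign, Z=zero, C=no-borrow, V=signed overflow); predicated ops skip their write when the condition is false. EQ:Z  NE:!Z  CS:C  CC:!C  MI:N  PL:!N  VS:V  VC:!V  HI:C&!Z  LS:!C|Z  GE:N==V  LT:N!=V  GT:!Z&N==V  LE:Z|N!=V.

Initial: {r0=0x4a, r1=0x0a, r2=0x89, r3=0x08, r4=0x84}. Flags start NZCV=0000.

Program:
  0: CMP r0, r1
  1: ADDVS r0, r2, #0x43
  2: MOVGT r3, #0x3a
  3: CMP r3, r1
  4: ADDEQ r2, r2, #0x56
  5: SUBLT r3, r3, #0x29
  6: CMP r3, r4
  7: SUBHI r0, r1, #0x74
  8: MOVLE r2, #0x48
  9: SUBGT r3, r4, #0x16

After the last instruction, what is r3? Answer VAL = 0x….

VAL = 0x6e

0: ✓ CMP  NZCV=0010
1: · ADDVS
2: ✓ MOVGT  r3←0x3a
3: ✓ CMP  NZCV=0010
4: · ADDEQ
5: · SUBLT
6: ✓ CMP  NZCV=1001
7: · SUBHI
8: · MOVLE
9: ✓ SUBGT  r3←0x6e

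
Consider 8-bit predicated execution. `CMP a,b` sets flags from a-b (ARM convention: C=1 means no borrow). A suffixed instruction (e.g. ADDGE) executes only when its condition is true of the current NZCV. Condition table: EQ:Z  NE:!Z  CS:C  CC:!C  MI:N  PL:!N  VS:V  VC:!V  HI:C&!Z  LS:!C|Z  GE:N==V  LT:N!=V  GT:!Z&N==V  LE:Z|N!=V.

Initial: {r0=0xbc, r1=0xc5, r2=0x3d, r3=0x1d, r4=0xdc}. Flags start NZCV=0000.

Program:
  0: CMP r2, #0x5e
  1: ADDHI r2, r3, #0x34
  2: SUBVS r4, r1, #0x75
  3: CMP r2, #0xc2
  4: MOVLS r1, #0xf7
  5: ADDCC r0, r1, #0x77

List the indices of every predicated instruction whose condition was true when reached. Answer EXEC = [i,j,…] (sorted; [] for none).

EXEC = [4,5]

0: ✓ CMP  NZCV=1000
1: · ADDHI
2: · SUBVS
3: ✓ CMP  NZCV=0000
4: ✓ MOVLS  r1←0xf7
5: ✓ ADDCC  r0←0x6e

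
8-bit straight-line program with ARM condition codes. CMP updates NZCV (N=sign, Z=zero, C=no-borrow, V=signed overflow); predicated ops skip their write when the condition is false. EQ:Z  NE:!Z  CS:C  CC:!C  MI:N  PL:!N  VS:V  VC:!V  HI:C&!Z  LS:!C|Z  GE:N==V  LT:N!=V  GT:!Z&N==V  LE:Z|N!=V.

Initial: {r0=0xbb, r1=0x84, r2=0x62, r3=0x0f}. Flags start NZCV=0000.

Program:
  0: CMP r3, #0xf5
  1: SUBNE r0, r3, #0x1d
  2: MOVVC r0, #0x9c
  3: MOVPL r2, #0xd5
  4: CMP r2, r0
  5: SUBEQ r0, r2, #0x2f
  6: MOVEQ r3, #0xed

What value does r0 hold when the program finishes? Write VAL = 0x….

0: ✓ CMP  NZCV=0000
1: ✓ SUBNE  r0←0xf2
2: ✓ MOVVC  r0←0x9c
3: ✓ MOVPL  r2←0xd5
4: ✓ CMP  NZCV=0010
5: · SUBEQ
6: · MOVEQ

VAL = 0x9c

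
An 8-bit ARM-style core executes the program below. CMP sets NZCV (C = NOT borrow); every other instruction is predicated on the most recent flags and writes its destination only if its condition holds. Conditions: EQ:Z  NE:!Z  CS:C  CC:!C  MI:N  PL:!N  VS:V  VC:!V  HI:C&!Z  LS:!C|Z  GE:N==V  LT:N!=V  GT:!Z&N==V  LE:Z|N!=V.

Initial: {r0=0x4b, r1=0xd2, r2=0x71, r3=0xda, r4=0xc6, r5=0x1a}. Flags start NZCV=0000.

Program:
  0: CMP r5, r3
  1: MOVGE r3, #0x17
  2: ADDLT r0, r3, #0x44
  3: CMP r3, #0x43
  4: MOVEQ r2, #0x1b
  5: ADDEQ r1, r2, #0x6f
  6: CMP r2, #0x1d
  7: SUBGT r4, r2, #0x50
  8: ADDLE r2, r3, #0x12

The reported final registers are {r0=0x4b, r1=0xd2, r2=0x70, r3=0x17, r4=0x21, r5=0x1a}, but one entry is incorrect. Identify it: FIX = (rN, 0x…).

[0] flags=0000 → (cmp)
[1] flags=0000 GE?T → r3=0x17
[2] flags=0000 LT?F → skip
[3] flags=1000 → (cmp)
[4] flags=1000 EQ?F → skip
[5] flags=1000 EQ?F → skip
[6] flags=0010 → (cmp)
[7] flags=0010 GT?T → r4=0x21
[8] flags=0010 LE?F → skip

FIX = (r2, 0x71)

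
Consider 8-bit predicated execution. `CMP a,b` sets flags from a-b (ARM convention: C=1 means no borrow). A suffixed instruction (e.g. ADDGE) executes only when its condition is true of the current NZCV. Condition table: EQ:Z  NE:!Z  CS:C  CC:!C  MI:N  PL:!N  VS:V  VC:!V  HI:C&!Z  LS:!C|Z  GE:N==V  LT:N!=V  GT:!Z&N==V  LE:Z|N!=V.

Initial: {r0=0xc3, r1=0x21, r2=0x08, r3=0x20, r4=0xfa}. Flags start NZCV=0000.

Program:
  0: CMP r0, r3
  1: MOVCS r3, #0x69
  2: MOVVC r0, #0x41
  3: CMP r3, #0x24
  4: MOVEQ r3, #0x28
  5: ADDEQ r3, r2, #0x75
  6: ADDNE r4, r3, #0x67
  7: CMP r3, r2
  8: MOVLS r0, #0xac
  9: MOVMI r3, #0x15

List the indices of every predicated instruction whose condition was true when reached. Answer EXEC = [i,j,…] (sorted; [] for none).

0: ✓ CMP  NZCV=1010
1: ✓ MOVCS  r3←0x69
2: ✓ MOVVC  r0←0x41
3: ✓ CMP  NZCV=0010
4: · MOVEQ
5: · ADDEQ
6: ✓ ADDNE  r4←0xd0
7: ✓ CMP  NZCV=0010
8: · MOVLS
9: · MOVMI

EXEC = [1,2,6]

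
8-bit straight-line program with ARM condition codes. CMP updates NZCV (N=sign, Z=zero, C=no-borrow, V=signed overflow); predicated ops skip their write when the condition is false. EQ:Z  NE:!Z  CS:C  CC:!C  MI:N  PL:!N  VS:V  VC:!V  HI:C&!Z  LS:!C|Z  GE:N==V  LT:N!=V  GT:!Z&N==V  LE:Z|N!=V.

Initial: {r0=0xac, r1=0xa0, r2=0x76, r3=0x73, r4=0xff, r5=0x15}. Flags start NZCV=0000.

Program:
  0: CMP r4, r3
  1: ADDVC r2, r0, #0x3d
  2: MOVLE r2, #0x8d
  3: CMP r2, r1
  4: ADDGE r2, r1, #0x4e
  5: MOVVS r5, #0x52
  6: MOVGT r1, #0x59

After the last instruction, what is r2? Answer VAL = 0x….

VAL = 0x8d

[0] flags=1010 → (cmp)
[1] flags=1010 VC?T → r2=0xe9
[2] flags=1010 LE?T → r2=0x8d
[3] flags=1000 → (cmp)
[4] flags=1000 GE?F → skip
[5] flags=1000 VS?F → skip
[6] flags=1000 GT?F → skip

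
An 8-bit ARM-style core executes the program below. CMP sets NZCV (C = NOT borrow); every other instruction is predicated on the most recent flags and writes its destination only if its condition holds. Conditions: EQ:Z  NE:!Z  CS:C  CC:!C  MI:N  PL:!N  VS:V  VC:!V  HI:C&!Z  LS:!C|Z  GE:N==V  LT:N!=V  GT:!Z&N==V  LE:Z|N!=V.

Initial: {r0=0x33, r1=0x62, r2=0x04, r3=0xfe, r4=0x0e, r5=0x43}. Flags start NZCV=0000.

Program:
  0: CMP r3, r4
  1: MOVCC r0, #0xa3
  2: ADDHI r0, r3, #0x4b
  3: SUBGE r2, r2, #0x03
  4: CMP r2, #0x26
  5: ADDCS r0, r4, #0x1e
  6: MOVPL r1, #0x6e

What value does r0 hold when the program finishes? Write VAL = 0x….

VAL = 0x49

0: ✓ CMP  NZCV=1010
1: · MOVCC
2: ✓ ADDHI  r0←0x49
3: · SUBGE
4: ✓ CMP  NZCV=1000
5: · ADDCS
6: · MOVPL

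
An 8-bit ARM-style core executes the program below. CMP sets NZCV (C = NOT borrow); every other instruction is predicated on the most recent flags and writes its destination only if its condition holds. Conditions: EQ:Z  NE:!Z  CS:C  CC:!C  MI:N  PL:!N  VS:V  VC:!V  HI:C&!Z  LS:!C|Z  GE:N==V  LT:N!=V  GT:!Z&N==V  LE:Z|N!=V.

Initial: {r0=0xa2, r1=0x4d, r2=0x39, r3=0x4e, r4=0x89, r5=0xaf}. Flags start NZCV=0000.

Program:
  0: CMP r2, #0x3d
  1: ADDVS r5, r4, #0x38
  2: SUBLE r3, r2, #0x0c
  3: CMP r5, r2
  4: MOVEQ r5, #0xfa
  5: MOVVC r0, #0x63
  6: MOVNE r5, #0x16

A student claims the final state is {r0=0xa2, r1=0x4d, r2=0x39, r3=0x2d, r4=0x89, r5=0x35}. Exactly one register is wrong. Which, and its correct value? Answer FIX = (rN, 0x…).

[0] flags=1000 → (cmp)
[1] flags=1000 VS?F → skip
[2] flags=1000 LE?T → r3=0x2d
[3] flags=0011 → (cmp)
[4] flags=0011 EQ?F → skip
[5] flags=0011 VC?F → skip
[6] flags=0011 NE?T → r5=0x16

FIX = (r5, 0x16)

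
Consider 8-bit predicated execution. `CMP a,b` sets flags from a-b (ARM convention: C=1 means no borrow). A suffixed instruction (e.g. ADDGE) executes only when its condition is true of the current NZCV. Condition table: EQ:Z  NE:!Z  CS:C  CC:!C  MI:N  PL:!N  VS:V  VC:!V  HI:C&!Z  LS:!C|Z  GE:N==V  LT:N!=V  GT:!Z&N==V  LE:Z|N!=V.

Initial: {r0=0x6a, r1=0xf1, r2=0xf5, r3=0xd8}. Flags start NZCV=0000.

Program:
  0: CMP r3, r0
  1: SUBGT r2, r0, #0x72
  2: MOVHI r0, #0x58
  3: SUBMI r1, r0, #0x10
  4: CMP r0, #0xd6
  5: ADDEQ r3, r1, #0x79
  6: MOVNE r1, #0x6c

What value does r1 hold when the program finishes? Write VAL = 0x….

VAL = 0x6c

0: ✓ CMP  NZCV=0011
1: · SUBGT
2: ✓ MOVHI  r0←0x58
3: · SUBMI
4: ✓ CMP  NZCV=1001
5: · ADDEQ
6: ✓ MOVNE  r1←0x6c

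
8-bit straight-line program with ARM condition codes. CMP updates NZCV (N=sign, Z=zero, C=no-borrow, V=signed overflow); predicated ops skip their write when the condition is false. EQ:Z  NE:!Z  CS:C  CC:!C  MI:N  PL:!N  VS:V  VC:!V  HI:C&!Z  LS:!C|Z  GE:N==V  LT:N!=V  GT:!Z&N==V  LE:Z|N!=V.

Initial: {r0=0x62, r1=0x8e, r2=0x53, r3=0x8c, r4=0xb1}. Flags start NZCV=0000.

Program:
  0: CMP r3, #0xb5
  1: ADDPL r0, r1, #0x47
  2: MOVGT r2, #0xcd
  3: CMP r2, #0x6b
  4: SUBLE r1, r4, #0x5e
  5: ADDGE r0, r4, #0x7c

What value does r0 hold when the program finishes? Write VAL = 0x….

0: ✓ CMP  NZCV=1000
1: · ADDPL
2: · MOVGT
3: ✓ CMP  NZCV=1000
4: ✓ SUBLE  r1←0x53
5: · ADDGE

VAL = 0x62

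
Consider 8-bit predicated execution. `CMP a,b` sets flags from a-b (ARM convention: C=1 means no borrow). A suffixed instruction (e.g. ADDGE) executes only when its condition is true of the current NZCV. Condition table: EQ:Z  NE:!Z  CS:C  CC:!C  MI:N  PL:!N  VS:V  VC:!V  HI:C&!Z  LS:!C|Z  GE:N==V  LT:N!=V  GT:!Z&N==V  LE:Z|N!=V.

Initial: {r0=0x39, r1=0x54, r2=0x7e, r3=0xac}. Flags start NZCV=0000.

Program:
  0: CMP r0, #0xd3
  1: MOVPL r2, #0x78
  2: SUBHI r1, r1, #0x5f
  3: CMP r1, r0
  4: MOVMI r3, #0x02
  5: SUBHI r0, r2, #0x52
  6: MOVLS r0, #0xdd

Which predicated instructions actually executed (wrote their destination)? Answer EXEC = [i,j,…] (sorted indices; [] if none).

0: ✓ CMP  NZCV=0000
1: ✓ MOVPL  r2←0x78
2: · SUBHI
3: ✓ CMP  NZCV=0010
4: · MOVMI
5: ✓ SUBHI  r0←0x26
6: · MOVLS

EXEC = [1,5]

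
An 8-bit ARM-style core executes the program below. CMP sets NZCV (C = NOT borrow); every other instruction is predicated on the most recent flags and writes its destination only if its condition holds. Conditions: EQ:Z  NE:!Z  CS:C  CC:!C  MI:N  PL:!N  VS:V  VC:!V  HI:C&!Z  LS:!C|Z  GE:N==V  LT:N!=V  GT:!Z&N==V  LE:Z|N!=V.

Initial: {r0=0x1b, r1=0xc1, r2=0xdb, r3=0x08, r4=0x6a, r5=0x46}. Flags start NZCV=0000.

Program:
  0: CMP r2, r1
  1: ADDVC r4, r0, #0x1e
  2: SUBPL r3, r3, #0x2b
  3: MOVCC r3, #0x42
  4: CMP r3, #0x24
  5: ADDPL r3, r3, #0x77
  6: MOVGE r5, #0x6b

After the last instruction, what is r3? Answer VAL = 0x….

VAL = 0xdd

[0] flags=0010 → (cmp)
[1] flags=0010 VC?T → r4=0x39
[2] flags=0010 PL?T → r3=0xdd
[3] flags=0010 CC?F → skip
[4] flags=1010 → (cmp)
[5] flags=1010 PL?F → skip
[6] flags=1010 GE?F → skip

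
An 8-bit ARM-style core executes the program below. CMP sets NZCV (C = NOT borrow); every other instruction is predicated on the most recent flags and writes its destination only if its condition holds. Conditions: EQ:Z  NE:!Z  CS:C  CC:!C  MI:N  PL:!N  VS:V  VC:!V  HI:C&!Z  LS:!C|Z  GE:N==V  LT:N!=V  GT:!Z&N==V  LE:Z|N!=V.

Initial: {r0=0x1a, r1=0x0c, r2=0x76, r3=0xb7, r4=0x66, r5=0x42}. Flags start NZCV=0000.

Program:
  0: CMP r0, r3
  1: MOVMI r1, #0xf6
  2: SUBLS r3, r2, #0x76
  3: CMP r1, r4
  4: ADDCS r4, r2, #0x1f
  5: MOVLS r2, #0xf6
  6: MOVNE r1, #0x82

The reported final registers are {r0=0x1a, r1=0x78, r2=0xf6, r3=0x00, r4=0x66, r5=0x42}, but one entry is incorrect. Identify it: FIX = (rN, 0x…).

[0] flags=0000 → (cmp)
[1] flags=0000 MI?F → skip
[2] flags=0000 LS?T → r3=0x00
[3] flags=1000 → (cmp)
[4] flags=1000 CS?F → skip
[5] flags=1000 LS?T → r2=0xf6
[6] flags=1000 NE?T → r1=0x82

FIX = (r1, 0x82)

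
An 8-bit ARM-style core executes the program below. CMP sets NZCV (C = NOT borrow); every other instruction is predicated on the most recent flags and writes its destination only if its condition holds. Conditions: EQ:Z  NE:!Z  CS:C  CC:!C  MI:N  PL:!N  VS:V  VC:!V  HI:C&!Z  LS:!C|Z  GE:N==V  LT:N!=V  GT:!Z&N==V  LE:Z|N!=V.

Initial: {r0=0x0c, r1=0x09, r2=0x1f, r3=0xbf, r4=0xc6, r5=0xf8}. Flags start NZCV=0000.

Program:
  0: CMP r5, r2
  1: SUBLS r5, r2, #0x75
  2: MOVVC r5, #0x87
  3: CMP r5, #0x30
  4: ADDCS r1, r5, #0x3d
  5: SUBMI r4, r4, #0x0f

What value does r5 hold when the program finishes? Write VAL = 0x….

VAL = 0x87

[0] flags=1010 → (cmp)
[1] flags=1010 LS?F → skip
[2] flags=1010 VC?T → r5=0x87
[3] flags=0011 → (cmp)
[4] flags=0011 CS?T → r1=0xc4
[5] flags=0011 MI?F → skip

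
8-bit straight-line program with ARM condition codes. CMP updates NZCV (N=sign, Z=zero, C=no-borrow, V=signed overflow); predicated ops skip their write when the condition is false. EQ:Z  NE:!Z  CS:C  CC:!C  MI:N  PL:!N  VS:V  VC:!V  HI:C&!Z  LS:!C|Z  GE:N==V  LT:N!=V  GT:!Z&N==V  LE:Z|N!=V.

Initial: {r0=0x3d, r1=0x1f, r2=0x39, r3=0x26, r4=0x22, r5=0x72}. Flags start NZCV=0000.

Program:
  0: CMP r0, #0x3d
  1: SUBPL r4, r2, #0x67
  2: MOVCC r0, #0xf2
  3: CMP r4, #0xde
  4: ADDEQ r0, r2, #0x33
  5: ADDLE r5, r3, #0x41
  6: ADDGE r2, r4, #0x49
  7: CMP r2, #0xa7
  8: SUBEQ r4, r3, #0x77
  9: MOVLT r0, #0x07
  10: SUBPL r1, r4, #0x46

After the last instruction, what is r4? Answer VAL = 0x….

0: ✓ CMP  NZCV=0110
1: ✓ SUBPL  r4←0xd2
2: · MOVCC
3: ✓ CMP  NZCV=1000
4: · ADDEQ
5: ✓ ADDLE  r5←0x67
6: · ADDGE
7: ✓ CMP  NZCV=1001
8: · SUBEQ
9: · MOVLT
10: · SUBPL

VAL = 0xd2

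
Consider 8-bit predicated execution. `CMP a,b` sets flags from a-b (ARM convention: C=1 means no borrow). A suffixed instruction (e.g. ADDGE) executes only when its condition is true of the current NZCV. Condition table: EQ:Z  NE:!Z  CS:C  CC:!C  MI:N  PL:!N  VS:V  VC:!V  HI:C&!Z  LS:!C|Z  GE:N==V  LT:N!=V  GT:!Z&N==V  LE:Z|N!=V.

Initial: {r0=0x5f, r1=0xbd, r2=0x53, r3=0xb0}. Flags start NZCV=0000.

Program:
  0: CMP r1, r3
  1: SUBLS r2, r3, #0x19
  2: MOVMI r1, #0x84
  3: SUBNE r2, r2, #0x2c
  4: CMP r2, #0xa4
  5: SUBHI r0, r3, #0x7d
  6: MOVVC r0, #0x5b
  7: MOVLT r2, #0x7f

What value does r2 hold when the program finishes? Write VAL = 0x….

0: ✓ CMP  NZCV=0010
1: · SUBLS
2: · MOVMI
3: ✓ SUBNE  r2←0x27
4: ✓ CMP  NZCV=1001
5: · SUBHI
6: · MOVVC
7: · MOVLT

VAL = 0x27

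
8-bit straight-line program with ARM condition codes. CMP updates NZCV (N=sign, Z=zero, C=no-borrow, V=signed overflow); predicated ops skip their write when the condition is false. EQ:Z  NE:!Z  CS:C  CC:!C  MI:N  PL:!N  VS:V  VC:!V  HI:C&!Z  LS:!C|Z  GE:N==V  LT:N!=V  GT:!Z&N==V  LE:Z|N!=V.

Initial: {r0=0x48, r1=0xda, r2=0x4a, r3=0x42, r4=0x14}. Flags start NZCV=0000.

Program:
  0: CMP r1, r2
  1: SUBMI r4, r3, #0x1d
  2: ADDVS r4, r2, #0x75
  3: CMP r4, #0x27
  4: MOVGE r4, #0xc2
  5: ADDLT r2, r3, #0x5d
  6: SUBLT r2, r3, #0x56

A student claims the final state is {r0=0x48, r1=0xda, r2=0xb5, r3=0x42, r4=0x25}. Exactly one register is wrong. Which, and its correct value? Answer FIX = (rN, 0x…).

0: ✓ CMP  NZCV=1010
1: ✓ SUBMI  r4←0x25
2: · ADDVS
3: ✓ CMP  NZCV=1000
4: · MOVGE
5: ✓ ADDLT  r2←0x9f
6: ✓ SUBLT  r2←0xec

FIX = (r2, 0xec)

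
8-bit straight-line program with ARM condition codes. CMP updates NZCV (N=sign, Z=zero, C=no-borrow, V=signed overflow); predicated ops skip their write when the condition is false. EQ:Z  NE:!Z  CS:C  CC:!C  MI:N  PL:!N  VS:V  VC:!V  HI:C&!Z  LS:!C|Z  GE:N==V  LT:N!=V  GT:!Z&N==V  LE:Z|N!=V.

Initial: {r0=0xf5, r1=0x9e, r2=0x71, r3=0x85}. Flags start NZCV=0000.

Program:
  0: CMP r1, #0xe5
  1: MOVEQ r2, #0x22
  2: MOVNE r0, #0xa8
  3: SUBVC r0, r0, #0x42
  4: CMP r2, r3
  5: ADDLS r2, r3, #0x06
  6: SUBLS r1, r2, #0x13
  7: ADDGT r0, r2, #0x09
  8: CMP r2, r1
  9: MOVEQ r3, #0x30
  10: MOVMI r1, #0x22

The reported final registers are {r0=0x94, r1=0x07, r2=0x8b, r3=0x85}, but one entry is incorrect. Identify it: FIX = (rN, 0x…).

[0] flags=1000 → (cmp)
[1] flags=1000 EQ?F → skip
[2] flags=1000 NE?T → r0=0xa8
[3] flags=1000 VC?T → r0=0x66
[4] flags=1001 → (cmp)
[5] flags=1001 LS?T → r2=0x8b
[6] flags=1001 LS?T → r1=0x78
[7] flags=1001 GT?T → r0=0x94
[8] flags=0011 → (cmp)
[9] flags=0011 EQ?F → skip
[10] flags=0011 MI?F → skip

FIX = (r1, 0x78)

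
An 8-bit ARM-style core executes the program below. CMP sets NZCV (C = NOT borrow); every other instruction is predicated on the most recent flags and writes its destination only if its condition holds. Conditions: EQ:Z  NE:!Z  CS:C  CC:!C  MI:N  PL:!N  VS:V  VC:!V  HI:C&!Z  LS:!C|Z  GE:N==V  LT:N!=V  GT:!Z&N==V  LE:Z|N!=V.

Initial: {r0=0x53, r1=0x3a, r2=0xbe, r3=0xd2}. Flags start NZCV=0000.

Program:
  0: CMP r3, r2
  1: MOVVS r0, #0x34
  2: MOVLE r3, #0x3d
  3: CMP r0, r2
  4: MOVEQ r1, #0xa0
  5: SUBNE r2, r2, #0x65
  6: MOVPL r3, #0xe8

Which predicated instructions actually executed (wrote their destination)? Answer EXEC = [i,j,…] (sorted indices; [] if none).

EXEC = [5]

[0] flags=0010 → (cmp)
[1] flags=0010 VS?F → skip
[2] flags=0010 LE?F → skip
[3] flags=1001 → (cmp)
[4] flags=1001 EQ?F → skip
[5] flags=1001 NE?T → r2=0x59
[6] flags=1001 PL?F → skip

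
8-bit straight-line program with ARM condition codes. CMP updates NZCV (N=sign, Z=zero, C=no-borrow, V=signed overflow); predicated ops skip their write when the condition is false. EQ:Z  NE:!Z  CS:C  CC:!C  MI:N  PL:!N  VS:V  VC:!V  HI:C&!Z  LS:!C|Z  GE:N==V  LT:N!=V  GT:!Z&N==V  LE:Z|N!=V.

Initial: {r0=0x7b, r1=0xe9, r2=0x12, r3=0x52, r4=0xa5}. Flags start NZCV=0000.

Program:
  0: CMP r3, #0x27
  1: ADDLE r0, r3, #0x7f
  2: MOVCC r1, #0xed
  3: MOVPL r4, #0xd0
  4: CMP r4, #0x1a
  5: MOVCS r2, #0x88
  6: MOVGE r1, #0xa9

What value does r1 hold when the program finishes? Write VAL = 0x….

[0] flags=0010 → (cmp)
[1] flags=0010 LE?F → skip
[2] flags=0010 CC?F → skip
[3] flags=0010 PL?T → r4=0xd0
[4] flags=1010 → (cmp)
[5] flags=1010 CS?T → r2=0x88
[6] flags=1010 GE?F → skip

VAL = 0xe9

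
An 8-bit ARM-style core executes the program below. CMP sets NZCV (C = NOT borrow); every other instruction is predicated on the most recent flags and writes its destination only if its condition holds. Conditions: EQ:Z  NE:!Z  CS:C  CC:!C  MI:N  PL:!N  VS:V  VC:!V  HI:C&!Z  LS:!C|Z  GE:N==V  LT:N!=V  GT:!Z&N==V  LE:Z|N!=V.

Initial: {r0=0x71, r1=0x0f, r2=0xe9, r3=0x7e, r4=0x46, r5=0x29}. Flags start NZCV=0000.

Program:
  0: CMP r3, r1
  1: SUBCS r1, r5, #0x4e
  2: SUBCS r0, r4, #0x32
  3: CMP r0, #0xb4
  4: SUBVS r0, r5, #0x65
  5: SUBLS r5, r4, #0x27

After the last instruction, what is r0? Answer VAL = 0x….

VAL = 0x14

0: ✓ CMP  NZCV=0010
1: ✓ SUBCS  r1←0xdb
2: ✓ SUBCS  r0←0x14
3: ✓ CMP  NZCV=0000
4: · SUBVS
5: ✓ SUBLS  r5←0x1f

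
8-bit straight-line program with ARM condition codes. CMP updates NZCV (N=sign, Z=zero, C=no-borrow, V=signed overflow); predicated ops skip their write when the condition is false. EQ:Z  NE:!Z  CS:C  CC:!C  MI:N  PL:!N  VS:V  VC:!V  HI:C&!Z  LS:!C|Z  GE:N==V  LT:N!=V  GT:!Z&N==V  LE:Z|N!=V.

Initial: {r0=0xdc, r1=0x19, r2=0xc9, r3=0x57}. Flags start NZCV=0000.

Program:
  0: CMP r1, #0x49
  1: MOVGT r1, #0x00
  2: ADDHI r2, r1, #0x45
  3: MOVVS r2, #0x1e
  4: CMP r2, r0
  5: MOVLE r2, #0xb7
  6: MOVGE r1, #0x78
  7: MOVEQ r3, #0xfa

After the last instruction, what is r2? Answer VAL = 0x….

[0] flags=1000 → (cmp)
[1] flags=1000 GT?F → skip
[2] flags=1000 HI?F → skip
[3] flags=1000 VS?F → skip
[4] flags=1000 → (cmp)
[5] flags=1000 LE?T → r2=0xb7
[6] flags=1000 GE?F → skip
[7] flags=1000 EQ?F → skip

VAL = 0xb7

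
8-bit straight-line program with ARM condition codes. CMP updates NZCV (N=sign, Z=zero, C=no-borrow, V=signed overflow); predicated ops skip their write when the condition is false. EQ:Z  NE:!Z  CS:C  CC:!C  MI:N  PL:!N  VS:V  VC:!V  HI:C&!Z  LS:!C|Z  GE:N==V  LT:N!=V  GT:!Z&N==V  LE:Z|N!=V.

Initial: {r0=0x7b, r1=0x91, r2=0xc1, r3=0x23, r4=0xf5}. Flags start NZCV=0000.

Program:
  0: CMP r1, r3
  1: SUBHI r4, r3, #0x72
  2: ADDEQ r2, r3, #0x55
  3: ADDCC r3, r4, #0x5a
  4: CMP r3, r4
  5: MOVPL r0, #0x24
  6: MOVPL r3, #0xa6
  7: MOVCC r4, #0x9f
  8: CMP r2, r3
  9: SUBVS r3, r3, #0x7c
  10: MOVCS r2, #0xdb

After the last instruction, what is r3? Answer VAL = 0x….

0: ✓ CMP  NZCV=0011
1: ✓ SUBHI  r4←0xb1
2: · ADDEQ
3: · ADDCC
4: ✓ CMP  NZCV=0000
5: ✓ MOVPL  r0←0x24
6: ✓ MOVPL  r3←0xa6
7: ✓ MOVCC  r4←0x9f
8: ✓ CMP  NZCV=0010
9: · SUBVS
10: ✓ MOVCS  r2←0xdb

VAL = 0xa6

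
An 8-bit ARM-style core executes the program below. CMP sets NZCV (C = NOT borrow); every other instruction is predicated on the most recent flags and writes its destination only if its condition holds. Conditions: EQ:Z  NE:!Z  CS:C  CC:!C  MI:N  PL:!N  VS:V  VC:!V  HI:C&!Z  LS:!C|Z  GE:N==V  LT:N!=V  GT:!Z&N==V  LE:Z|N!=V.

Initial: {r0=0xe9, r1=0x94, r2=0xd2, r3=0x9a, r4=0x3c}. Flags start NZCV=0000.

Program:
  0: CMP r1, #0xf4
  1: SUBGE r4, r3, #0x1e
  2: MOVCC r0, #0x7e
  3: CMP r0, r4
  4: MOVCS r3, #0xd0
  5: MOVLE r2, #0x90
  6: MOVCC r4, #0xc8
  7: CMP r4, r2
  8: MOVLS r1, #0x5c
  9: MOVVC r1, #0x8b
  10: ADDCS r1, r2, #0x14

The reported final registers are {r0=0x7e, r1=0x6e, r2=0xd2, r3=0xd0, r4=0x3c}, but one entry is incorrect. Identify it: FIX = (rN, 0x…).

FIX = (r1, 0x8b)

[0] flags=1000 → (cmp)
[1] flags=1000 GE?F → skip
[2] flags=1000 CC?T → r0=0x7e
[3] flags=0010 → (cmp)
[4] flags=0010 CS?T → r3=0xd0
[5] flags=0010 LE?F → skip
[6] flags=0010 CC?F → skip
[7] flags=0000 → (cmp)
[8] flags=0000 LS?T → r1=0x5c
[9] flags=0000 VC?T → r1=0x8b
[10] flags=0000 CS?F → skip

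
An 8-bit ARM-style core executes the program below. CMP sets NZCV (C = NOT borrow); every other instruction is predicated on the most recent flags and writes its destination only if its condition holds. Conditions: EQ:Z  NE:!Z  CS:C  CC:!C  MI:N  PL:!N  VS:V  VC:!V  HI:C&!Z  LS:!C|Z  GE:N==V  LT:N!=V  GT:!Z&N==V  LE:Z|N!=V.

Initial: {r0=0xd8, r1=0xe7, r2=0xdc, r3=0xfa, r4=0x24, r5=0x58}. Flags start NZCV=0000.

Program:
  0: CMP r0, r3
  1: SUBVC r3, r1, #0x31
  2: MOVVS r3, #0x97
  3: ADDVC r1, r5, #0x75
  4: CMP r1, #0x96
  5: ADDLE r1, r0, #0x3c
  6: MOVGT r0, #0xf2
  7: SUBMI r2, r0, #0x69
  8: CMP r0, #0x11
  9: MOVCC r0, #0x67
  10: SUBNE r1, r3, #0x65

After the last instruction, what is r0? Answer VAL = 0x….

VAL = 0xf2

0: ✓ CMP  NZCV=1000
1: ✓ SUBVC  r3←0xb6
2: · MOVVS
3: ✓ ADDVC  r1←0xcd
4: ✓ CMP  NZCV=0010
5: · ADDLE
6: ✓ MOVGT  r0←0xf2
7: · SUBMI
8: ✓ CMP  NZCV=1010
9: · MOVCC
10: ✓ SUBNE  r1←0x51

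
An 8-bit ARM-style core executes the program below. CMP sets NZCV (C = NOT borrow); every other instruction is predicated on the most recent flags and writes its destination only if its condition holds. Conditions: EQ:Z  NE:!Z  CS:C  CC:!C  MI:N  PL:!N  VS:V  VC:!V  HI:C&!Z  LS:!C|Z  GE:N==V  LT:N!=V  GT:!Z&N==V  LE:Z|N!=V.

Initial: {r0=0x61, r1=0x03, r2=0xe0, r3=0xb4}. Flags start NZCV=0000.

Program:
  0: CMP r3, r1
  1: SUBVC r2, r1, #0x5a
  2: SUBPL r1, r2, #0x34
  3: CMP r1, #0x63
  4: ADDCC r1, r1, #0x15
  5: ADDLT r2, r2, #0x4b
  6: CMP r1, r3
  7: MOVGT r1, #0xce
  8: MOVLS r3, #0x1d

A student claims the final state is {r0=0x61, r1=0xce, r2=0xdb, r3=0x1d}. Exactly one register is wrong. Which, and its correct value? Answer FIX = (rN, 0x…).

0: ✓ CMP  NZCV=1010
1: ✓ SUBVC  r2←0xa9
2: · SUBPL
3: ✓ CMP  NZCV=1000
4: ✓ ADDCC  r1←0x18
5: ✓ ADDLT  r2←0xf4
6: ✓ CMP  NZCV=0000
7: ✓ MOVGT  r1←0xce
8: ✓ MOVLS  r3←0x1d

FIX = (r2, 0xf4)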